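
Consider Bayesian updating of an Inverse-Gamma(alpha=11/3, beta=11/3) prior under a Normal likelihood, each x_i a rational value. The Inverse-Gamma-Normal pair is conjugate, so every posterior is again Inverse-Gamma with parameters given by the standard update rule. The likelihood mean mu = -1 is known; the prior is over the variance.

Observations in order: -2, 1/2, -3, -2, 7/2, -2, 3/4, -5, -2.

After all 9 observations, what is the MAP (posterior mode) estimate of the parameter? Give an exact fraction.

2731/880

obs 1: x=-2 → posterior Inverse-Gamma(25/6, 25/6)
obs 2: x=1/2 → posterior Inverse-Gamma(14/3, 127/24)
obs 3: x=-3 → posterior Inverse-Gamma(31/6, 175/24)
obs 4: x=-2 → posterior Inverse-Gamma(17/3, 187/24)
obs 5: x=7/2 → posterior Inverse-Gamma(37/6, 215/12)
obs 6: x=-2 → posterior Inverse-Gamma(20/3, 221/12)
obs 7: x=3/4 → posterior Inverse-Gamma(43/6, 1915/96)
obs 8: x=-5 → posterior Inverse-Gamma(23/3, 2683/96)
obs 9: x=-2 → posterior Inverse-Gamma(49/6, 2731/96)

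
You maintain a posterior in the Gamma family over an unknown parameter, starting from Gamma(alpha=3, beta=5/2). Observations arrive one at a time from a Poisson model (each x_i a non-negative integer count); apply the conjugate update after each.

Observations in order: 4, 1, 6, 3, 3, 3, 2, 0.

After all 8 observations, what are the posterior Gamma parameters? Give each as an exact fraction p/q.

alpha=25, beta=21/2

obs 1: x=4 → posterior Gamma(7, 7/2)
obs 2: x=1 → posterior Gamma(8, 9/2)
obs 3: x=6 → posterior Gamma(14, 11/2)
obs 4: x=3 → posterior Gamma(17, 13/2)
obs 5: x=3 → posterior Gamma(20, 15/2)
obs 6: x=3 → posterior Gamma(23, 17/2)
obs 7: x=2 → posterior Gamma(25, 19/2)
obs 8: x=0 → posterior Gamma(25, 21/2)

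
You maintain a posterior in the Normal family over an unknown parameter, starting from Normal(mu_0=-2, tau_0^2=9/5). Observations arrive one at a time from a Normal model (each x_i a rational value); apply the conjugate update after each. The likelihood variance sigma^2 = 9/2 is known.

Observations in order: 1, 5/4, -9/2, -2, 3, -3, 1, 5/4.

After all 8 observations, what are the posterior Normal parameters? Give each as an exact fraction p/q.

obs 1: x=1 → posterior Normal(-8/7, 9/7)
obs 2: x=5/4 → posterior Normal(-11/18, 1)
obs 3: x=-9/2 → posterior Normal(-29/22, 9/11)
obs 4: x=-2 → posterior Normal(-37/26, 9/13)
obs 5: x=3 → posterior Normal(-5/6, 3/5)
obs 6: x=-3 → posterior Normal(-37/34, 9/17)
obs 7: x=1 → posterior Normal(-33/38, 9/19)
obs 8: x=5/4 → posterior Normal(-2/3, 3/7)

mu_0=-2/3, tau_0^2=3/7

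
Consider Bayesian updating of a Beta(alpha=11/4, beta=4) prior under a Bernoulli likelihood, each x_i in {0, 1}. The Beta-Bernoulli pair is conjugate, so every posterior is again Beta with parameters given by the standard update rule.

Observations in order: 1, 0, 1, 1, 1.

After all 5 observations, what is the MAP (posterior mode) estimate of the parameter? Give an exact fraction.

obs 1: x=1 → posterior Beta(15/4, 4)
obs 2: x=0 → posterior Beta(15/4, 5)
obs 3: x=1 → posterior Beta(19/4, 5)
obs 4: x=1 → posterior Beta(23/4, 5)
obs 5: x=1 → posterior Beta(27/4, 5)

23/39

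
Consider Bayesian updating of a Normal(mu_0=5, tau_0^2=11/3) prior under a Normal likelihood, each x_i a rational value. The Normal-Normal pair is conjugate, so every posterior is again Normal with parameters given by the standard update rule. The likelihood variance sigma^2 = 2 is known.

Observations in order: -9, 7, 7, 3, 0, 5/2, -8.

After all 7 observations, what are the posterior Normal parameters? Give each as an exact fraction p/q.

obs 1: x=-9 → posterior Normal(-69/17, 22/17)
obs 2: x=7 → posterior Normal(2/7, 11/14)
obs 3: x=7 → posterior Normal(85/39, 22/39)
obs 4: x=3 → posterior Normal(59/25, 11/25)
obs 5: x=0 → posterior Normal(118/61, 22/61)
obs 6: x=5/2 → posterior Normal(97/48, 11/36)
obs 7: x=-8 → posterior Normal(115/166, 22/83)

mu_0=115/166, tau_0^2=22/83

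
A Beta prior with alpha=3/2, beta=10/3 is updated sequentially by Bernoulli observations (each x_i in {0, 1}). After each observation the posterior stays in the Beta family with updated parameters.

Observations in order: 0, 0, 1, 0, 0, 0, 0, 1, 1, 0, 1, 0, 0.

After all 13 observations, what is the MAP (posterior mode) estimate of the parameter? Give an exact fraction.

27/95

obs 1: x=0 → posterior Beta(3/2, 13/3)
obs 2: x=0 → posterior Beta(3/2, 16/3)
obs 3: x=1 → posterior Beta(5/2, 16/3)
obs 4: x=0 → posterior Beta(5/2, 19/3)
obs 5: x=0 → posterior Beta(5/2, 22/3)
obs 6: x=0 → posterior Beta(5/2, 25/3)
obs 7: x=0 → posterior Beta(5/2, 28/3)
obs 8: x=1 → posterior Beta(7/2, 28/3)
obs 9: x=1 → posterior Beta(9/2, 28/3)
obs 10: x=0 → posterior Beta(9/2, 31/3)
obs 11: x=1 → posterior Beta(11/2, 31/3)
obs 12: x=0 → posterior Beta(11/2, 34/3)
obs 13: x=0 → posterior Beta(11/2, 37/3)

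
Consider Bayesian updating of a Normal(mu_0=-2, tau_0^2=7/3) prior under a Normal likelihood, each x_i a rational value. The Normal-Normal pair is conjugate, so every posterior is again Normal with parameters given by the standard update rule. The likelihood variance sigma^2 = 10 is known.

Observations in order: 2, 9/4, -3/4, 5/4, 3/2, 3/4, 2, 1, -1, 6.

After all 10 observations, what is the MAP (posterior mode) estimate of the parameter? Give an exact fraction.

9/20

obs 1: x=2 → posterior Normal(-46/37, 70/37)
obs 2: x=9/4 → posterior Normal(-11/16, 35/22)
obs 3: x=-3/4 → posterior Normal(-71/102, 70/51)
obs 4: x=5/4 → posterior Normal(-107/232, 35/29)
obs 5: x=3/2 → posterior Normal(-1/4, 14/13)
obs 6: x=3/4 → posterior Normal(-11/72, 35/36)
obs 7: x=2 → posterior Normal(3/79, 70/79)
obs 8: x=1 → posterior Normal(5/43, 35/43)
obs 9: x=-1 → posterior Normal(1/31, 70/93)
obs 10: x=6 → posterior Normal(9/20, 7/10)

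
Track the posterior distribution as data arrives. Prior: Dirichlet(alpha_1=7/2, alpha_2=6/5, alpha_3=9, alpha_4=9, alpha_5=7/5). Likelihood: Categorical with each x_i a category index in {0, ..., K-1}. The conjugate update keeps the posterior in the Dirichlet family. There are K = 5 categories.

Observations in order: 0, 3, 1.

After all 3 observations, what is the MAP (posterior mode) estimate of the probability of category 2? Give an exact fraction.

80/221

obs 1: x=0 → posterior Dirichlet(9/2, 6/5, 9, 9, 7/5)
obs 2: x=3 → posterior Dirichlet(9/2, 6/5, 9, 10, 7/5)
obs 3: x=1 → posterior Dirichlet(9/2, 11/5, 9, 10, 7/5)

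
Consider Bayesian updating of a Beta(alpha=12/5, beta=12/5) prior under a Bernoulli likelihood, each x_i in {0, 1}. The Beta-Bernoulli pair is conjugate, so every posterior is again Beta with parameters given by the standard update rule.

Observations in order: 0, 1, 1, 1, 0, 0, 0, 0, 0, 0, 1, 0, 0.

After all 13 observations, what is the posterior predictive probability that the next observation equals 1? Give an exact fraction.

32/89

obs 1: x=0 → posterior Beta(12/5, 17/5)
obs 2: x=1 → posterior Beta(17/5, 17/5)
obs 3: x=1 → posterior Beta(22/5, 17/5)
obs 4: x=1 → posterior Beta(27/5, 17/5)
obs 5: x=0 → posterior Beta(27/5, 22/5)
obs 6: x=0 → posterior Beta(27/5, 27/5)
obs 7: x=0 → posterior Beta(27/5, 32/5)
obs 8: x=0 → posterior Beta(27/5, 37/5)
obs 9: x=0 → posterior Beta(27/5, 42/5)
obs 10: x=0 → posterior Beta(27/5, 47/5)
obs 11: x=1 → posterior Beta(32/5, 47/5)
obs 12: x=0 → posterior Beta(32/5, 52/5)
obs 13: x=0 → posterior Beta(32/5, 57/5)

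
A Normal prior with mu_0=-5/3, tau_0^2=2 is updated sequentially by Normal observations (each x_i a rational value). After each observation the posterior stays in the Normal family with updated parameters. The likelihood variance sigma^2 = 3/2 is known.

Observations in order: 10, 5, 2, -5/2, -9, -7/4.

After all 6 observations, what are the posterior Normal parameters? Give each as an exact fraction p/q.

obs 1: x=10 → posterior Normal(5, 6/7)
obs 2: x=5 → posterior Normal(5, 6/11)
obs 3: x=2 → posterior Normal(21/5, 2/5)
obs 4: x=-5/2 → posterior Normal(53/19, 6/19)
obs 5: x=-9 → posterior Normal(17/23, 6/23)
obs 6: x=-7/4 → posterior Normal(10/27, 2/9)

mu_0=10/27, tau_0^2=2/9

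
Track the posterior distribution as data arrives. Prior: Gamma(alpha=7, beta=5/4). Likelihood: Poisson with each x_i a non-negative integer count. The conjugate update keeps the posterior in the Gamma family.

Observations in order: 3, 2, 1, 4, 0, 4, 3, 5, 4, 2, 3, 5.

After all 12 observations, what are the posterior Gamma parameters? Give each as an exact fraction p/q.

obs 1: x=3 → posterior Gamma(10, 9/4)
obs 2: x=2 → posterior Gamma(12, 13/4)
obs 3: x=1 → posterior Gamma(13, 17/4)
obs 4: x=4 → posterior Gamma(17, 21/4)
obs 5: x=0 → posterior Gamma(17, 25/4)
obs 6: x=4 → posterior Gamma(21, 29/4)
obs 7: x=3 → posterior Gamma(24, 33/4)
obs 8: x=5 → posterior Gamma(29, 37/4)
obs 9: x=4 → posterior Gamma(33, 41/4)
obs 10: x=2 → posterior Gamma(35, 45/4)
obs 11: x=3 → posterior Gamma(38, 49/4)
obs 12: x=5 → posterior Gamma(43, 53/4)

alpha=43, beta=53/4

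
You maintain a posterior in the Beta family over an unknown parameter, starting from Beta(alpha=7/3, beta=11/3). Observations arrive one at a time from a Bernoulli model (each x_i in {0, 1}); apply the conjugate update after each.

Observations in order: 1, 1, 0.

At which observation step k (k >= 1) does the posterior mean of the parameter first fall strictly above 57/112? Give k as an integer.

k = 2

obs 1: x=1 → posterior Beta(10/3, 11/3)
obs 2: x=1 → posterior Beta(13/3, 11/3)
obs 3: x=0 → posterior Beta(13/3, 14/3)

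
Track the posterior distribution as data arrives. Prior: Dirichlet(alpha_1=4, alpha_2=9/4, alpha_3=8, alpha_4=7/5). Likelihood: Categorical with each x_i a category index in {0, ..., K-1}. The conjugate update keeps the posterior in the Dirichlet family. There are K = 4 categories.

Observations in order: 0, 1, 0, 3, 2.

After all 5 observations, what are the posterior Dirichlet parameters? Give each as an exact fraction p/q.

obs 1: x=0 → posterior Dirichlet(5, 9/4, 8, 7/5)
obs 2: x=1 → posterior Dirichlet(5, 13/4, 8, 7/5)
obs 3: x=0 → posterior Dirichlet(6, 13/4, 8, 7/5)
obs 4: x=3 → posterior Dirichlet(6, 13/4, 8, 12/5)
obs 5: x=2 → posterior Dirichlet(6, 13/4, 9, 12/5)

alpha_1=6, alpha_2=13/4, alpha_3=9, alpha_4=12/5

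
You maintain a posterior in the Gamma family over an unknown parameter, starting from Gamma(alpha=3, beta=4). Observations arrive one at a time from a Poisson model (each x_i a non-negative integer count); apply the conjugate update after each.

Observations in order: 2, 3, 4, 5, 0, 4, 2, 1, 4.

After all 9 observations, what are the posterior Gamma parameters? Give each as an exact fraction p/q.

alpha=28, beta=13

obs 1: x=2 → posterior Gamma(5, 5)
obs 2: x=3 → posterior Gamma(8, 6)
obs 3: x=4 → posterior Gamma(12, 7)
obs 4: x=5 → posterior Gamma(17, 8)
obs 5: x=0 → posterior Gamma(17, 9)
obs 6: x=4 → posterior Gamma(21, 10)
obs 7: x=2 → posterior Gamma(23, 11)
obs 8: x=1 → posterior Gamma(24, 12)
obs 9: x=4 → posterior Gamma(28, 13)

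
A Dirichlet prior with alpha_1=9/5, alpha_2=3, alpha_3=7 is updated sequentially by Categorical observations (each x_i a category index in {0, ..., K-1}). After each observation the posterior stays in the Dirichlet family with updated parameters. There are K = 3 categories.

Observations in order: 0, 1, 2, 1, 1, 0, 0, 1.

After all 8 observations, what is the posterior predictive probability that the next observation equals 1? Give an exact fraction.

35/99

obs 1: x=0 → posterior Dirichlet(14/5, 3, 7)
obs 2: x=1 → posterior Dirichlet(14/5, 4, 7)
obs 3: x=2 → posterior Dirichlet(14/5, 4, 8)
obs 4: x=1 → posterior Dirichlet(14/5, 5, 8)
obs 5: x=1 → posterior Dirichlet(14/5, 6, 8)
obs 6: x=0 → posterior Dirichlet(19/5, 6, 8)
obs 7: x=0 → posterior Dirichlet(24/5, 6, 8)
obs 8: x=1 → posterior Dirichlet(24/5, 7, 8)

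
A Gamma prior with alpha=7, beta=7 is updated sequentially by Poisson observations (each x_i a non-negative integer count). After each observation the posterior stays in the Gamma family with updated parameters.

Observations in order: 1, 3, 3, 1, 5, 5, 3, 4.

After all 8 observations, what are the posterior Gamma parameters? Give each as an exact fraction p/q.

obs 1: x=1 → posterior Gamma(8, 8)
obs 2: x=3 → posterior Gamma(11, 9)
obs 3: x=3 → posterior Gamma(14, 10)
obs 4: x=1 → posterior Gamma(15, 11)
obs 5: x=5 → posterior Gamma(20, 12)
obs 6: x=5 → posterior Gamma(25, 13)
obs 7: x=3 → posterior Gamma(28, 14)
obs 8: x=4 → posterior Gamma(32, 15)

alpha=32, beta=15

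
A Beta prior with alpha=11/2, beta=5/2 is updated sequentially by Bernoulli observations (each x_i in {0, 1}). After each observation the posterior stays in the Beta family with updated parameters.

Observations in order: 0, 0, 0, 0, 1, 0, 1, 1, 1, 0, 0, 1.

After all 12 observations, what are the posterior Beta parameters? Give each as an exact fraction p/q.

obs 1: x=0 → posterior Beta(11/2, 7/2)
obs 2: x=0 → posterior Beta(11/2, 9/2)
obs 3: x=0 → posterior Beta(11/2, 11/2)
obs 4: x=0 → posterior Beta(11/2, 13/2)
obs 5: x=1 → posterior Beta(13/2, 13/2)
obs 6: x=0 → posterior Beta(13/2, 15/2)
obs 7: x=1 → posterior Beta(15/2, 15/2)
obs 8: x=1 → posterior Beta(17/2, 15/2)
obs 9: x=1 → posterior Beta(19/2, 15/2)
obs 10: x=0 → posterior Beta(19/2, 17/2)
obs 11: x=0 → posterior Beta(19/2, 19/2)
obs 12: x=1 → posterior Beta(21/2, 19/2)

alpha=21/2, beta=19/2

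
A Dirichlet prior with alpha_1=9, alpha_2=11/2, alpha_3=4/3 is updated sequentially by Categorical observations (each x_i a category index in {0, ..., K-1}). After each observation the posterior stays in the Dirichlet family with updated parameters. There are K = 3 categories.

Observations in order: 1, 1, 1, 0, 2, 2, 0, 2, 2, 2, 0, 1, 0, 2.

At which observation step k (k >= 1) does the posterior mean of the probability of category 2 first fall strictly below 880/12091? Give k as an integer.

obs 1: x=1 → posterior Dirichlet(9, 13/2, 4/3)
obs 2: x=1 → posterior Dirichlet(9, 15/2, 4/3)
obs 3: x=1 → posterior Dirichlet(9, 17/2, 4/3)
obs 4: x=0 → posterior Dirichlet(10, 17/2, 4/3)
obs 5: x=2 → posterior Dirichlet(10, 17/2, 7/3)
obs 6: x=2 → posterior Dirichlet(10, 17/2, 10/3)
obs 7: x=0 → posterior Dirichlet(11, 17/2, 10/3)
obs 8: x=2 → posterior Dirichlet(11, 17/2, 13/3)
obs 9: x=2 → posterior Dirichlet(11, 17/2, 16/3)
obs 10: x=2 → posterior Dirichlet(11, 17/2, 19/3)
obs 11: x=0 → posterior Dirichlet(12, 17/2, 19/3)
obs 12: x=1 → posterior Dirichlet(12, 19/2, 19/3)
obs 13: x=0 → posterior Dirichlet(13, 19/2, 19/3)
obs 14: x=2 → posterior Dirichlet(13, 19/2, 22/3)

k = 3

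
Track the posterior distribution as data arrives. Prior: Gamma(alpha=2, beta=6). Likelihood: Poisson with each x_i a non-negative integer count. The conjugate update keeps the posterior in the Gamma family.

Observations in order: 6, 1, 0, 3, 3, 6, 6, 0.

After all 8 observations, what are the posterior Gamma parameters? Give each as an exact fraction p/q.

alpha=27, beta=14

obs 1: x=6 → posterior Gamma(8, 7)
obs 2: x=1 → posterior Gamma(9, 8)
obs 3: x=0 → posterior Gamma(9, 9)
obs 4: x=3 → posterior Gamma(12, 10)
obs 5: x=3 → posterior Gamma(15, 11)
obs 6: x=6 → posterior Gamma(21, 12)
obs 7: x=6 → posterior Gamma(27, 13)
obs 8: x=0 → posterior Gamma(27, 14)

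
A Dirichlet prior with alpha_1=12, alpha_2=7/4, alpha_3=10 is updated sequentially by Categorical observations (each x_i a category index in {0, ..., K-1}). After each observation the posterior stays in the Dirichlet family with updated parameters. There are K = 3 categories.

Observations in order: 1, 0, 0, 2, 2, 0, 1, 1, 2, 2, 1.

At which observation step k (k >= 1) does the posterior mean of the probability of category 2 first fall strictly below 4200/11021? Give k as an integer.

obs 1: x=1 → posterior Dirichlet(12, 11/4, 10)
obs 2: x=0 → posterior Dirichlet(13, 11/4, 10)
obs 3: x=0 → posterior Dirichlet(14, 11/4, 10)
obs 4: x=2 → posterior Dirichlet(14, 11/4, 11)
obs 5: x=2 → posterior Dirichlet(14, 11/4, 12)
obs 6: x=0 → posterior Dirichlet(15, 11/4, 12)
obs 7: x=1 → posterior Dirichlet(15, 15/4, 12)
obs 8: x=1 → posterior Dirichlet(15, 19/4, 12)
obs 9: x=2 → posterior Dirichlet(15, 19/4, 13)
obs 10: x=2 → posterior Dirichlet(15, 19/4, 14)
obs 11: x=1 → posterior Dirichlet(15, 23/4, 14)

k = 3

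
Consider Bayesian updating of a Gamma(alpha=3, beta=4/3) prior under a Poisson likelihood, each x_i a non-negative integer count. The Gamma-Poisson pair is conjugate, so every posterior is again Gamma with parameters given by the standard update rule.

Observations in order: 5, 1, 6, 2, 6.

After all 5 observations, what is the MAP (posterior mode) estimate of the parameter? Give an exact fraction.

66/19

obs 1: x=5 → posterior Gamma(8, 7/3)
obs 2: x=1 → posterior Gamma(9, 10/3)
obs 3: x=6 → posterior Gamma(15, 13/3)
obs 4: x=2 → posterior Gamma(17, 16/3)
obs 5: x=6 → posterior Gamma(23, 19/3)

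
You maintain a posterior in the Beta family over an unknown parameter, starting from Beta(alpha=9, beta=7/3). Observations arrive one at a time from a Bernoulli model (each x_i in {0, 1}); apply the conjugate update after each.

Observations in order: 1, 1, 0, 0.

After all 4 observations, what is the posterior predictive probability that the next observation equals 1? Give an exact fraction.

obs 1: x=1 → posterior Beta(10, 7/3)
obs 2: x=1 → posterior Beta(11, 7/3)
obs 3: x=0 → posterior Beta(11, 10/3)
obs 4: x=0 → posterior Beta(11, 13/3)

33/46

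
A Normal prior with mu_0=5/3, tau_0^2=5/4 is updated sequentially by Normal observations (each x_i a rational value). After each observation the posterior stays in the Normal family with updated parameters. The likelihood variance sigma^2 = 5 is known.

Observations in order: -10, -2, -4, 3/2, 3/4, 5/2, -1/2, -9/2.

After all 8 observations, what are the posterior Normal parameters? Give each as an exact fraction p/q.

obs 1: x=-10 → posterior Normal(-2/3, 1)
obs 2: x=-2 → posterior Normal(-8/9, 5/6)
obs 3: x=-4 → posterior Normal(-4/3, 5/7)
obs 4: x=3/2 → posterior Normal(-47/48, 5/8)
obs 5: x=3/4 → posterior Normal(-85/108, 5/9)
obs 6: x=5/2 → posterior Normal(-11/24, 1/2)
obs 7: x=-1/2 → posterior Normal(-61/132, 5/11)
obs 8: x=-9/2 → posterior Normal(-115/144, 5/12)

mu_0=-115/144, tau_0^2=5/12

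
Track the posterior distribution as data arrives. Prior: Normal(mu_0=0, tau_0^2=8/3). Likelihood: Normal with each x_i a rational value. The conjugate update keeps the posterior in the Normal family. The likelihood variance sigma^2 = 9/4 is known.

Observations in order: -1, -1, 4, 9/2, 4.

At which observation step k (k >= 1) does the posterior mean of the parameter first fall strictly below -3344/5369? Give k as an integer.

k = 2

obs 1: x=-1 → posterior Normal(-32/59, 72/59)
obs 2: x=-1 → posterior Normal(-64/91, 72/91)
obs 3: x=4 → posterior Normal(64/123, 24/41)
obs 4: x=9/2 → posterior Normal(208/155, 72/155)
obs 5: x=4 → posterior Normal(336/187, 72/187)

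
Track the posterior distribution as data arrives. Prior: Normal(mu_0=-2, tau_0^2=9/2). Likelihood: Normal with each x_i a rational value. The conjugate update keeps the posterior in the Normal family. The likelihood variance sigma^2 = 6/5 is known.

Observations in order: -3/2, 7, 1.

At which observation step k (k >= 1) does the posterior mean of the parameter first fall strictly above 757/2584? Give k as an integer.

k = 2

obs 1: x=-3/2 → posterior Normal(-61/38, 18/19)
obs 2: x=7 → posterior Normal(149/68, 9/17)
obs 3: x=1 → posterior Normal(179/98, 18/49)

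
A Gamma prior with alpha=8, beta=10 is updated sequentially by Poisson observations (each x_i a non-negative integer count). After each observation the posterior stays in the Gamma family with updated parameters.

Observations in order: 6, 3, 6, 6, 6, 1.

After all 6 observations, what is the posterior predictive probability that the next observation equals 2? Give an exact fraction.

14852296302221395012262788369583808762982957056/57155629504430816618802078994918975878812205409

obs 1: x=6 → posterior Gamma(14, 11)
obs 2: x=3 → posterior Gamma(17, 12)
obs 3: x=6 → posterior Gamma(23, 13)
obs 4: x=6 → posterior Gamma(29, 14)
obs 5: x=6 → posterior Gamma(35, 15)
obs 6: x=1 → posterior Gamma(36, 16)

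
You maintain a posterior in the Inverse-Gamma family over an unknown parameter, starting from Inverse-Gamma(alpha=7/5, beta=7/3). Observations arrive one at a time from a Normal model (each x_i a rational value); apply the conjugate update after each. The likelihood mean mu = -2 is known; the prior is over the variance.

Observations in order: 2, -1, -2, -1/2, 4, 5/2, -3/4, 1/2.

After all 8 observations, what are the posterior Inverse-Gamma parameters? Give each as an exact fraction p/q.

alpha=27/5, beta=4223/96

obs 1: x=2 → posterior Inverse-Gamma(19/10, 31/3)
obs 2: x=-1 → posterior Inverse-Gamma(12/5, 65/6)
obs 3: x=-2 → posterior Inverse-Gamma(29/10, 65/6)
obs 4: x=-1/2 → posterior Inverse-Gamma(17/5, 287/24)
obs 5: x=4 → posterior Inverse-Gamma(39/10, 719/24)
obs 6: x=5/2 → posterior Inverse-Gamma(22/5, 481/12)
obs 7: x=-3/4 → posterior Inverse-Gamma(49/10, 3923/96)
obs 8: x=1/2 → posterior Inverse-Gamma(27/5, 4223/96)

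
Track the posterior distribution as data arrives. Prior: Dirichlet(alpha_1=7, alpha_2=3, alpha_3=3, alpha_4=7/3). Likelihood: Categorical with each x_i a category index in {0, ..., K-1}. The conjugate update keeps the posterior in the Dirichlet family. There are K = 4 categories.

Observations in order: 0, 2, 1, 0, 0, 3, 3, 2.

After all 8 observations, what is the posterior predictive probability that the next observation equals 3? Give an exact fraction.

obs 1: x=0 → posterior Dirichlet(8, 3, 3, 7/3)
obs 2: x=2 → posterior Dirichlet(8, 3, 4, 7/3)
obs 3: x=1 → posterior Dirichlet(8, 4, 4, 7/3)
obs 4: x=0 → posterior Dirichlet(9, 4, 4, 7/3)
obs 5: x=0 → posterior Dirichlet(10, 4, 4, 7/3)
obs 6: x=3 → posterior Dirichlet(10, 4, 4, 10/3)
obs 7: x=3 → posterior Dirichlet(10, 4, 4, 13/3)
obs 8: x=2 → posterior Dirichlet(10, 4, 5, 13/3)

13/70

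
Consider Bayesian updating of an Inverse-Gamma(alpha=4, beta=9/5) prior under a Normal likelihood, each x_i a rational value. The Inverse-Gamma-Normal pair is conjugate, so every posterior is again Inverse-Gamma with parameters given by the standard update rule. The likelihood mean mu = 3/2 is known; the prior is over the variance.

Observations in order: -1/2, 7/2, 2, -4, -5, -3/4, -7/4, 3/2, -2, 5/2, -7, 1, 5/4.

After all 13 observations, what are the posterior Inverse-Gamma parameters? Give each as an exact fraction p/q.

obs 1: x=-1/2 → posterior Inverse-Gamma(9/2, 19/5)
obs 2: x=7/2 → posterior Inverse-Gamma(5, 29/5)
obs 3: x=2 → posterior Inverse-Gamma(11/2, 237/40)
obs 4: x=-4 → posterior Inverse-Gamma(6, 421/20)
obs 5: x=-5 → posterior Inverse-Gamma(13/2, 1687/40)
obs 6: x=-3/4 → posterior Inverse-Gamma(7, 7153/160)
obs 7: x=-7/4 → posterior Inverse-Gamma(15/2, 3999/80)
obs 8: x=3/2 → posterior Inverse-Gamma(8, 3999/80)
obs 9: x=-2 → posterior Inverse-Gamma(17/2, 4489/80)
obs 10: x=5/2 → posterior Inverse-Gamma(9, 4529/80)
obs 11: x=-7 → posterior Inverse-Gamma(19/2, 7419/80)
obs 12: x=1 → posterior Inverse-Gamma(10, 7429/80)
obs 13: x=5/4 → posterior Inverse-Gamma(21/2, 14863/160)

alpha=21/2, beta=14863/160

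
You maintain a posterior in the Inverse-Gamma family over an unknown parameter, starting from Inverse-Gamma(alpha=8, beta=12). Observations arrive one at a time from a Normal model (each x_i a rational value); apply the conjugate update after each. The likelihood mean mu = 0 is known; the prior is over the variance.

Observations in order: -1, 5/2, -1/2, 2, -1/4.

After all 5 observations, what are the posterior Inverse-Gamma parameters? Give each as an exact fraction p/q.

obs 1: x=-1 → posterior Inverse-Gamma(17/2, 25/2)
obs 2: x=5/2 → posterior Inverse-Gamma(9, 125/8)
obs 3: x=-1/2 → posterior Inverse-Gamma(19/2, 63/4)
obs 4: x=2 → posterior Inverse-Gamma(10, 71/4)
obs 5: x=-1/4 → posterior Inverse-Gamma(21/2, 569/32)

alpha=21/2, beta=569/32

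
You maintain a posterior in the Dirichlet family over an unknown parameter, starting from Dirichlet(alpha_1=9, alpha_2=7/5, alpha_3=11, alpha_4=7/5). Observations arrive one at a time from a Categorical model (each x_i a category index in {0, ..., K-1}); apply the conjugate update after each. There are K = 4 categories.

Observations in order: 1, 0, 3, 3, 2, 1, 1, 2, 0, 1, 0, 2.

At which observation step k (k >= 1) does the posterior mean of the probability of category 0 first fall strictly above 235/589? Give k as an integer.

k = 2

obs 1: x=1 → posterior Dirichlet(9, 12/5, 11, 7/5)
obs 2: x=0 → posterior Dirichlet(10, 12/5, 11, 7/5)
obs 3: x=3 → posterior Dirichlet(10, 12/5, 11, 12/5)
obs 4: x=3 → posterior Dirichlet(10, 12/5, 11, 17/5)
obs 5: x=2 → posterior Dirichlet(10, 12/5, 12, 17/5)
obs 6: x=1 → posterior Dirichlet(10, 17/5, 12, 17/5)
obs 7: x=1 → posterior Dirichlet(10, 22/5, 12, 17/5)
obs 8: x=2 → posterior Dirichlet(10, 22/5, 13, 17/5)
obs 9: x=0 → posterior Dirichlet(11, 22/5, 13, 17/5)
obs 10: x=1 → posterior Dirichlet(11, 27/5, 13, 17/5)
obs 11: x=0 → posterior Dirichlet(12, 27/5, 13, 17/5)
obs 12: x=2 → posterior Dirichlet(12, 27/5, 14, 17/5)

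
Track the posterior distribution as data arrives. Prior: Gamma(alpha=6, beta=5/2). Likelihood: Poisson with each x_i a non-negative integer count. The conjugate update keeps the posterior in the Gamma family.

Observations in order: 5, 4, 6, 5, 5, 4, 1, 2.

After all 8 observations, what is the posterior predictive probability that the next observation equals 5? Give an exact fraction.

obs 1: x=5 → posterior Gamma(11, 7/2)
obs 2: x=4 → posterior Gamma(15, 9/2)
obs 3: x=6 → posterior Gamma(21, 11/2)
obs 4: x=5 → posterior Gamma(26, 13/2)
obs 5: x=5 → posterior Gamma(31, 15/2)
obs 6: x=4 → posterior Gamma(35, 17/2)
obs 7: x=1 → posterior Gamma(36, 19/2)
obs 8: x=2 → posterior Gamma(38, 21/2)

4777968412274239800717579480014872852408713396744178686336/35834136918934220777541995677272642015423987712183913488967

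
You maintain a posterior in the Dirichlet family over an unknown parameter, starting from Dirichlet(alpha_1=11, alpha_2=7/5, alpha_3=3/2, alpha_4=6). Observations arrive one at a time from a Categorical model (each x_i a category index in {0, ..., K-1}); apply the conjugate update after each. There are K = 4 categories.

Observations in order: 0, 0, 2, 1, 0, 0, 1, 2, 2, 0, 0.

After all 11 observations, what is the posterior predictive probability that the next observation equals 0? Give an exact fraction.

170/309

obs 1: x=0 → posterior Dirichlet(12, 7/5, 3/2, 6)
obs 2: x=0 → posterior Dirichlet(13, 7/5, 3/2, 6)
obs 3: x=2 → posterior Dirichlet(13, 7/5, 5/2, 6)
obs 4: x=1 → posterior Dirichlet(13, 12/5, 5/2, 6)
obs 5: x=0 → posterior Dirichlet(14, 12/5, 5/2, 6)
obs 6: x=0 → posterior Dirichlet(15, 12/5, 5/2, 6)
obs 7: x=1 → posterior Dirichlet(15, 17/5, 5/2, 6)
obs 8: x=2 → posterior Dirichlet(15, 17/5, 7/2, 6)
obs 9: x=2 → posterior Dirichlet(15, 17/5, 9/2, 6)
obs 10: x=0 → posterior Dirichlet(16, 17/5, 9/2, 6)
obs 11: x=0 → posterior Dirichlet(17, 17/5, 9/2, 6)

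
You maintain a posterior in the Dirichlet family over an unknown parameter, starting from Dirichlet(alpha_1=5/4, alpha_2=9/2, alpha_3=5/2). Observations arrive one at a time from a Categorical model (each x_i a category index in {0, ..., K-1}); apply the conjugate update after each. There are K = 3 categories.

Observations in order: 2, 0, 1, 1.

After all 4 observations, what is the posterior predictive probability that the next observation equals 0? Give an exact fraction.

9/49

obs 1: x=2 → posterior Dirichlet(5/4, 9/2, 7/2)
obs 2: x=0 → posterior Dirichlet(9/4, 9/2, 7/2)
obs 3: x=1 → posterior Dirichlet(9/4, 11/2, 7/2)
obs 4: x=1 → posterior Dirichlet(9/4, 13/2, 7/2)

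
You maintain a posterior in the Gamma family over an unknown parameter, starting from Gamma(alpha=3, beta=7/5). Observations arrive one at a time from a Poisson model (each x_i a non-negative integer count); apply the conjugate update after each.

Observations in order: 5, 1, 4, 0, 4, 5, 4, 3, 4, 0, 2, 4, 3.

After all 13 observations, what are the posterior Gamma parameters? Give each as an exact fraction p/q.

obs 1: x=5 → posterior Gamma(8, 12/5)
obs 2: x=1 → posterior Gamma(9, 17/5)
obs 3: x=4 → posterior Gamma(13, 22/5)
obs 4: x=0 → posterior Gamma(13, 27/5)
obs 5: x=4 → posterior Gamma(17, 32/5)
obs 6: x=5 → posterior Gamma(22, 37/5)
obs 7: x=4 → posterior Gamma(26, 42/5)
obs 8: x=3 → posterior Gamma(29, 47/5)
obs 9: x=4 → posterior Gamma(33, 52/5)
obs 10: x=0 → posterior Gamma(33, 57/5)
obs 11: x=2 → posterior Gamma(35, 62/5)
obs 12: x=4 → posterior Gamma(39, 67/5)
obs 13: x=3 → posterior Gamma(42, 72/5)

alpha=42, beta=72/5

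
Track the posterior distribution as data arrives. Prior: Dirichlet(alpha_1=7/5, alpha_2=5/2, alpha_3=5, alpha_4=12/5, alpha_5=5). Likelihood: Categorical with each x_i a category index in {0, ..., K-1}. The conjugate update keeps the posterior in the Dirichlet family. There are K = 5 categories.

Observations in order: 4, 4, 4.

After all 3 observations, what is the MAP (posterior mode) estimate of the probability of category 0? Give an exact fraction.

obs 1: x=4 → posterior Dirichlet(7/5, 5/2, 5, 12/5, 6)
obs 2: x=4 → posterior Dirichlet(7/5, 5/2, 5, 12/5, 7)
obs 3: x=4 → posterior Dirichlet(7/5, 5/2, 5, 12/5, 8)

4/143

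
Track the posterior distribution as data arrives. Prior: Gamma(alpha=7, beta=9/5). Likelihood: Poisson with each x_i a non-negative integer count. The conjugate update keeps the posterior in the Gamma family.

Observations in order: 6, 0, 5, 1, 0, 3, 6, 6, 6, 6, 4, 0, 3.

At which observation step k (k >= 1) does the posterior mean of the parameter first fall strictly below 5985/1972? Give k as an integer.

obs 1: x=6 → posterior Gamma(13, 14/5)
obs 2: x=0 → posterior Gamma(13, 19/5)
obs 3: x=5 → posterior Gamma(18, 24/5)
obs 4: x=1 → posterior Gamma(19, 29/5)
obs 5: x=0 → posterior Gamma(19, 34/5)
obs 6: x=3 → posterior Gamma(22, 39/5)
obs 7: x=6 → posterior Gamma(28, 44/5)
obs 8: x=6 → posterior Gamma(34, 49/5)
obs 9: x=6 → posterior Gamma(40, 54/5)
obs 10: x=6 → posterior Gamma(46, 59/5)
obs 11: x=4 → posterior Gamma(50, 64/5)
obs 12: x=0 → posterior Gamma(50, 69/5)
obs 13: x=3 → posterior Gamma(53, 74/5)

k = 5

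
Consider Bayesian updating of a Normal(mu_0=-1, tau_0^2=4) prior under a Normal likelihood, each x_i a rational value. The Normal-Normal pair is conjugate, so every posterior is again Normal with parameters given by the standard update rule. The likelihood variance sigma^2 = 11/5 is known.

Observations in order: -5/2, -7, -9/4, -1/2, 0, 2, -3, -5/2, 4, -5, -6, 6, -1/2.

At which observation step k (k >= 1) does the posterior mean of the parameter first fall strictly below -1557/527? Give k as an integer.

k = 2

obs 1: x=-5/2 → posterior Normal(-61/31, 44/31)
obs 2: x=-7 → posterior Normal(-67/17, 44/51)
obs 3: x=-9/4 → posterior Normal(-246/71, 44/71)
obs 4: x=-1/2 → posterior Normal(-256/91, 44/91)
obs 5: x=0 → posterior Normal(-256/111, 44/111)
obs 6: x=2 → posterior Normal(-216/131, 44/131)
obs 7: x=-3 → posterior Normal(-276/151, 44/151)
obs 8: x=-5/2 → posterior Normal(-326/171, 44/171)
obs 9: x=4 → posterior Normal(-246/191, 44/191)
obs 10: x=-5 → posterior Normal(-346/211, 44/211)
obs 11: x=-6 → posterior Normal(-466/231, 4/21)
obs 12: x=6 → posterior Normal(-346/251, 44/251)
obs 13: x=-1/2 → posterior Normal(-356/271, 44/271)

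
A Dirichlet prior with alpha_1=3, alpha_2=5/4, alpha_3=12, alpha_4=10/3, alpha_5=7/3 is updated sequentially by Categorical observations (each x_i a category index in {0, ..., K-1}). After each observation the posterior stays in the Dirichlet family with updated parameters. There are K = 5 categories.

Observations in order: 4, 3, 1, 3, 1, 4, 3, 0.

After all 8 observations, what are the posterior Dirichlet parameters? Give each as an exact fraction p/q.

obs 1: x=4 → posterior Dirichlet(3, 5/4, 12, 10/3, 10/3)
obs 2: x=3 → posterior Dirichlet(3, 5/4, 12, 13/3, 10/3)
obs 3: x=1 → posterior Dirichlet(3, 9/4, 12, 13/3, 10/3)
obs 4: x=3 → posterior Dirichlet(3, 9/4, 12, 16/3, 10/3)
obs 5: x=1 → posterior Dirichlet(3, 13/4, 12, 16/3, 10/3)
obs 6: x=4 → posterior Dirichlet(3, 13/4, 12, 16/3, 13/3)
obs 7: x=3 → posterior Dirichlet(3, 13/4, 12, 19/3, 13/3)
obs 8: x=0 → posterior Dirichlet(4, 13/4, 12, 19/3, 13/3)

alpha_1=4, alpha_2=13/4, alpha_3=12, alpha_4=19/3, alpha_5=13/3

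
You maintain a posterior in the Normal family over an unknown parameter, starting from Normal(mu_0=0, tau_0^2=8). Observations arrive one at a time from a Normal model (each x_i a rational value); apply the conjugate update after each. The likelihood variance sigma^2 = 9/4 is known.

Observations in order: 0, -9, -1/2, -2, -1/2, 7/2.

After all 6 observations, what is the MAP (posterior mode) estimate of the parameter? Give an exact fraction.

-272/201

obs 1: x=0 → posterior Normal(0, 72/41)
obs 2: x=-9 → posterior Normal(-288/73, 72/73)
obs 3: x=-1/2 → posterior Normal(-304/105, 24/35)
obs 4: x=-2 → posterior Normal(-368/137, 72/137)
obs 5: x=-1/2 → posterior Normal(-384/169, 72/169)
obs 6: x=7/2 → posterior Normal(-272/201, 24/67)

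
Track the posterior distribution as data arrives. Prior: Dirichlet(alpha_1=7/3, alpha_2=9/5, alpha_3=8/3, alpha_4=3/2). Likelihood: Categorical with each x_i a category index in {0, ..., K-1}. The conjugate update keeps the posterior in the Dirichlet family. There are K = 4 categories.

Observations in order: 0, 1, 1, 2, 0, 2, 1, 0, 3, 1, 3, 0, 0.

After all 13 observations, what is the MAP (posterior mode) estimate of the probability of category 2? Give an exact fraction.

obs 1: x=0 → posterior Dirichlet(10/3, 9/5, 8/3, 3/2)
obs 2: x=1 → posterior Dirichlet(10/3, 14/5, 8/3, 3/2)
obs 3: x=1 → posterior Dirichlet(10/3, 19/5, 8/3, 3/2)
obs 4: x=2 → posterior Dirichlet(10/3, 19/5, 11/3, 3/2)
obs 5: x=0 → posterior Dirichlet(13/3, 19/5, 11/3, 3/2)
obs 6: x=2 → posterior Dirichlet(13/3, 19/5, 14/3, 3/2)
obs 7: x=1 → posterior Dirichlet(13/3, 24/5, 14/3, 3/2)
obs 8: x=0 → posterior Dirichlet(16/3, 24/5, 14/3, 3/2)
obs 9: x=3 → posterior Dirichlet(16/3, 24/5, 14/3, 5/2)
obs 10: x=1 → posterior Dirichlet(16/3, 29/5, 14/3, 5/2)
obs 11: x=3 → posterior Dirichlet(16/3, 29/5, 14/3, 7/2)
obs 12: x=0 → posterior Dirichlet(19/3, 29/5, 14/3, 7/2)
obs 13: x=0 → posterior Dirichlet(22/3, 29/5, 14/3, 7/2)

110/519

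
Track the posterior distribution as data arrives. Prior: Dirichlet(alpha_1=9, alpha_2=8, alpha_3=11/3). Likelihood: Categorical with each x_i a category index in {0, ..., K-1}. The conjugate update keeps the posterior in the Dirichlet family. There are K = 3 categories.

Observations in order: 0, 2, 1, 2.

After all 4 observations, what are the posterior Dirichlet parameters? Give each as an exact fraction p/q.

obs 1: x=0 → posterior Dirichlet(10, 8, 11/3)
obs 2: x=2 → posterior Dirichlet(10, 8, 14/3)
obs 3: x=1 → posterior Dirichlet(10, 9, 14/3)
obs 4: x=2 → posterior Dirichlet(10, 9, 17/3)

alpha_1=10, alpha_2=9, alpha_3=17/3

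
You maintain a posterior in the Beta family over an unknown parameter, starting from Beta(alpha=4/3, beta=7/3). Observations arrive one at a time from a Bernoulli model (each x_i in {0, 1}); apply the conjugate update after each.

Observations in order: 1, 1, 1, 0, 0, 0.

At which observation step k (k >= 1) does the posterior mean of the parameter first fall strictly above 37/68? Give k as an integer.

obs 1: x=1 → posterior Beta(7/3, 7/3)
obs 2: x=1 → posterior Beta(10/3, 7/3)
obs 3: x=1 → posterior Beta(13/3, 7/3)
obs 4: x=0 → posterior Beta(13/3, 10/3)
obs 5: x=0 → posterior Beta(13/3, 13/3)
obs 6: x=0 → posterior Beta(13/3, 16/3)

k = 2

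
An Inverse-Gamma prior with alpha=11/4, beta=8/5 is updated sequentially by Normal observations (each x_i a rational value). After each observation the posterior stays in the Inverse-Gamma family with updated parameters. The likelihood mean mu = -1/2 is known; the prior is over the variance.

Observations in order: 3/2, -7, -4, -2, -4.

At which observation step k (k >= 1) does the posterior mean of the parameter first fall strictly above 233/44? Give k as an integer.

obs 1: x=3/2 → posterior Inverse-Gamma(13/4, 18/5)
obs 2: x=-7 → posterior Inverse-Gamma(15/4, 989/40)
obs 3: x=-4 → posterior Inverse-Gamma(17/4, 617/20)
obs 4: x=-2 → posterior Inverse-Gamma(19/4, 1279/40)
obs 5: x=-4 → posterior Inverse-Gamma(21/4, 381/10)

k = 2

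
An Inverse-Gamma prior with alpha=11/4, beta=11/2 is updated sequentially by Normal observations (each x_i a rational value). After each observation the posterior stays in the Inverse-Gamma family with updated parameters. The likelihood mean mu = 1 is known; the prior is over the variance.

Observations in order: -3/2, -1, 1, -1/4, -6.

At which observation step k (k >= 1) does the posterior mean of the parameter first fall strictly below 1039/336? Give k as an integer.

k = 4

obs 1: x=-3/2 → posterior Inverse-Gamma(13/4, 69/8)
obs 2: x=-1 → posterior Inverse-Gamma(15/4, 85/8)
obs 3: x=1 → posterior Inverse-Gamma(17/4, 85/8)
obs 4: x=-1/4 → posterior Inverse-Gamma(19/4, 365/32)
obs 5: x=-6 → posterior Inverse-Gamma(21/4, 1149/32)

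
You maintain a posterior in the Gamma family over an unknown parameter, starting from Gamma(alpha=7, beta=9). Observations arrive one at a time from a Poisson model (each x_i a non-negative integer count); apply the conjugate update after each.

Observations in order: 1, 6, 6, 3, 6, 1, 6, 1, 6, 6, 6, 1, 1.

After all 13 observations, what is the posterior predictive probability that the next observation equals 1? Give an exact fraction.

obs 1: x=1 → posterior Gamma(8, 10)
obs 2: x=6 → posterior Gamma(14, 11)
obs 3: x=6 → posterior Gamma(20, 12)
obs 4: x=3 → posterior Gamma(23, 13)
obs 5: x=6 → posterior Gamma(29, 14)
obs 6: x=1 → posterior Gamma(30, 15)
obs 7: x=6 → posterior Gamma(36, 16)
obs 8: x=1 → posterior Gamma(37, 17)
obs 9: x=6 → posterior Gamma(43, 18)
obs 10: x=6 → posterior Gamma(49, 19)
obs 11: x=6 → posterior Gamma(55, 20)
obs 12: x=1 → posterior Gamma(56, 21)
obs 13: x=1 → posterior Gamma(57, 22)

1879176888538629705848362527915594788020050168725780159617109529446026139664384/9554643535043261385597440709559242487174700394361818696238535747654314381717969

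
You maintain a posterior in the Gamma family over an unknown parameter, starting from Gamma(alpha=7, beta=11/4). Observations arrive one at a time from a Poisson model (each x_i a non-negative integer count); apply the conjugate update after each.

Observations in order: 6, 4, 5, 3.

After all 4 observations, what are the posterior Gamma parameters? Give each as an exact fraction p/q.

alpha=25, beta=27/4

obs 1: x=6 → posterior Gamma(13, 15/4)
obs 2: x=4 → posterior Gamma(17, 19/4)
obs 3: x=5 → posterior Gamma(22, 23/4)
obs 4: x=3 → posterior Gamma(25, 27/4)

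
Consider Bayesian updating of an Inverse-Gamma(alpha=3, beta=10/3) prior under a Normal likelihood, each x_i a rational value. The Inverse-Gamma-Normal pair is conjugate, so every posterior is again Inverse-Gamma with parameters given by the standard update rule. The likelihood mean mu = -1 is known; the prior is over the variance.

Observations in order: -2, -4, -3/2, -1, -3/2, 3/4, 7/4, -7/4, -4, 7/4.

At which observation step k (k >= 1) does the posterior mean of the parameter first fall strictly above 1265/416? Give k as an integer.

k = 10

obs 1: x=-2 → posterior Inverse-Gamma(7/2, 23/6)
obs 2: x=-4 → posterior Inverse-Gamma(4, 25/3)
obs 3: x=-3/2 → posterior Inverse-Gamma(9/2, 203/24)
obs 4: x=-1 → posterior Inverse-Gamma(5, 203/24)
obs 5: x=-3/2 → posterior Inverse-Gamma(11/2, 103/12)
obs 6: x=3/4 → posterior Inverse-Gamma(6, 971/96)
obs 7: x=7/4 → posterior Inverse-Gamma(13/2, 667/48)
obs 8: x=-7/4 → posterior Inverse-Gamma(7, 1361/96)
obs 9: x=-4 → posterior Inverse-Gamma(15/2, 1793/96)
obs 10: x=7/4 → posterior Inverse-Gamma(8, 539/24)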